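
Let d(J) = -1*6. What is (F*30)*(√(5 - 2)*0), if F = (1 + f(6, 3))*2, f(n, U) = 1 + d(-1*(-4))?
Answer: 0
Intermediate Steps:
d(J) = -6
f(n, U) = -5 (f(n, U) = 1 - 6 = -5)
F = -8 (F = (1 - 5)*2 = -4*2 = -8)
(F*30)*(√(5 - 2)*0) = (-8*30)*(√(5 - 2)*0) = -240*√3*0 = -240*0 = 0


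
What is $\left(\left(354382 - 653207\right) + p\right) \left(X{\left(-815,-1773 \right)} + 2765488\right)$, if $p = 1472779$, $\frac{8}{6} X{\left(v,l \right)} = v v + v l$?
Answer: $5103651141462$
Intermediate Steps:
$X{\left(v,l \right)} = \frac{3 v^{2}}{4} + \frac{3 l v}{4}$ ($X{\left(v,l \right)} = \frac{3 \left(v v + v l\right)}{4} = \frac{3 \left(v^{2} + l v\right)}{4} = \frac{3 v^{2}}{4} + \frac{3 l v}{4}$)
$\left(\left(354382 - 653207\right) + p\right) \left(X{\left(-815,-1773 \right)} + 2765488\right) = \left(\left(354382 - 653207\right) + 1472779\right) \left(\frac{3}{4} \left(-815\right) \left(-1773 - 815\right) + 2765488\right) = \left(\left(354382 - 653207\right) + 1472779\right) \left(\frac{3}{4} \left(-815\right) \left(-2588\right) + 2765488\right) = \left(-298825 + 1472779\right) \left(1581915 + 2765488\right) = 1173954 \cdot 4347403 = 5103651141462$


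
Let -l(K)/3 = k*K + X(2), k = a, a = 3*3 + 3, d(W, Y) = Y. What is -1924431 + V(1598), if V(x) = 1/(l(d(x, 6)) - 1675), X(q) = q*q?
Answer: -3662192194/1903 ≈ -1.9244e+6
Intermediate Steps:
X(q) = q²
a = 12 (a = 9 + 3 = 12)
k = 12
l(K) = -12 - 36*K (l(K) = -3*(12*K + 2²) = -3*(12*K + 4) = -3*(4 + 12*K) = -12 - 36*K)
V(x) = -1/1903 (V(x) = 1/((-12 - 36*6) - 1675) = 1/((-12 - 216) - 1675) = 1/(-228 - 1675) = 1/(-1903) = -1/1903)
-1924431 + V(1598) = -1924431 - 1/1903 = -3662192194/1903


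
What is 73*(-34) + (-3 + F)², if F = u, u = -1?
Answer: -2466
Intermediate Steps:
F = -1
73*(-34) + (-3 + F)² = 73*(-34) + (-3 - 1)² = -2482 + (-4)² = -2482 + 16 = -2466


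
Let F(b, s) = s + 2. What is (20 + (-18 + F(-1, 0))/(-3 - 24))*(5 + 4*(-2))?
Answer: -556/9 ≈ -61.778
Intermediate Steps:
F(b, s) = 2 + s
(20 + (-18 + F(-1, 0))/(-3 - 24))*(5 + 4*(-2)) = (20 + (-18 + (2 + 0))/(-3 - 24))*(5 + 4*(-2)) = (20 + (-18 + 2)/(-27))*(5 - 8) = (20 - 16*(-1/27))*(-3) = (20 + 16/27)*(-3) = (556/27)*(-3) = -556/9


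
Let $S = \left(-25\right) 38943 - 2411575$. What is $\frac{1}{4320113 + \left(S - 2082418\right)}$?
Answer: $- \frac{1}{1147455} \approx -8.7149 \cdot 10^{-7}$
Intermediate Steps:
$S = -3385150$ ($S = -973575 - 2411575 = -3385150$)
$\frac{1}{4320113 + \left(S - 2082418\right)} = \frac{1}{4320113 - 5467568} = \frac{1}{-1147455} = - \frac{1}{1147455}$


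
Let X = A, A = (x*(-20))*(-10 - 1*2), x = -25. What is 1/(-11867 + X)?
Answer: -1/17867 ≈ -5.5969e-5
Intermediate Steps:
A = -6000 (A = (-25*(-20))*(-10 - 1*2) = 500*(-10 - 2) = 500*(-12) = -6000)
X = -6000
1/(-11867 + X) = 1/(-11867 - 6000) = 1/(-17867) = -1/17867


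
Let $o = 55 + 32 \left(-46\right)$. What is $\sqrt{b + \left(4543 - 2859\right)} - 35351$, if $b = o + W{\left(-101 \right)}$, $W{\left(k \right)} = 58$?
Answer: $-35351 + 5 \sqrt{13} \approx -35333.0$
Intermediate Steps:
$o = -1417$ ($o = 55 - 1472 = -1417$)
$b = -1359$ ($b = -1417 + 58 = -1359$)
$\sqrt{b + \left(4543 - 2859\right)} - 35351 = \sqrt{-1359 + \left(4543 - 2859\right)} - 35351 = \sqrt{-1359 + 1684} - 35351 = \sqrt{325} - 35351 = 5 \sqrt{13} - 35351 = -35351 + 5 \sqrt{13}$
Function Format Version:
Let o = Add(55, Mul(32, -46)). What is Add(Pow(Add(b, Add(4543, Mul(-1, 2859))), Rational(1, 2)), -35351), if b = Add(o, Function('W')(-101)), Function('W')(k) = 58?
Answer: Add(-35351, Mul(5, Pow(13, Rational(1, 2)))) ≈ -35333.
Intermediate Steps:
o = -1417 (o = Add(55, -1472) = -1417)
b = -1359 (b = Add(-1417, 58) = -1359)
Add(Pow(Add(b, Add(4543, Mul(-1, 2859))), Rational(1, 2)), -35351) = Add(Pow(Add(-1359, Add(4543, Mul(-1, 2859))), Rational(1, 2)), -35351) = Add(Pow(Add(-1359, Add(4543, -2859)), Rational(1, 2)), -35351) = Add(Pow(Add(-1359, 1684), Rational(1, 2)), -35351) = Add(Pow(325, Rational(1, 2)), -35351) = Add(Mul(5, Pow(13, Rational(1, 2))), -35351) = Add(-35351, Mul(5, Pow(13, Rational(1, 2))))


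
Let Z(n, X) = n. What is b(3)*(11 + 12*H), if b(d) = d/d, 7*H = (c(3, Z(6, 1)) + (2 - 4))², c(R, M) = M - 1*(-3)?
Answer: 95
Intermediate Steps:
c(R, M) = 3 + M (c(R, M) = M + 3 = 3 + M)
H = 7 (H = ((3 + 6) + (2 - 4))²/7 = (9 - 2)²/7 = (⅐)*7² = (⅐)*49 = 7)
b(d) = 1
b(3)*(11 + 12*H) = 1*(11 + 12*7) = 1*(11 + 84) = 1*95 = 95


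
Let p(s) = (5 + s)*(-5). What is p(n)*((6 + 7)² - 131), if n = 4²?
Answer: -3990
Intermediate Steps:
n = 16
p(s) = -25 - 5*s
p(n)*((6 + 7)² - 131) = (-25 - 5*16)*((6 + 7)² - 131) = (-25 - 80)*(13² - 131) = -105*(169 - 131) = -105*38 = -3990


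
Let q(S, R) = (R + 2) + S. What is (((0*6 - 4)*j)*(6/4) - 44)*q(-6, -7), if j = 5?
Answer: 814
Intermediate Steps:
q(S, R) = 2 + R + S (q(S, R) = (2 + R) + S = 2 + R + S)
(((0*6 - 4)*j)*(6/4) - 44)*q(-6, -7) = (((0*6 - 4)*5)*(6/4) - 44)*(2 - 7 - 6) = (((0 - 4)*5)*(6*(¼)) - 44)*(-11) = (-4*5*(3/2) - 44)*(-11) = (-20*3/2 - 44)*(-11) = (-30 - 44)*(-11) = -74*(-11) = 814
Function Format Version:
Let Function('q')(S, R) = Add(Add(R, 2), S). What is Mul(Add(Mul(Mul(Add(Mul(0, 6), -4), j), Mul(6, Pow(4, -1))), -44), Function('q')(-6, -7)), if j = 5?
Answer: 814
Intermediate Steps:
Function('q')(S, R) = Add(2, R, S) (Function('q')(S, R) = Add(Add(2, R), S) = Add(2, R, S))
Mul(Add(Mul(Mul(Add(Mul(0, 6), -4), j), Mul(6, Pow(4, -1))), -44), Function('q')(-6, -7)) = Mul(Add(Mul(Mul(Add(Mul(0, 6), -4), 5), Mul(6, Pow(4, -1))), -44), Add(2, -7, -6)) = Mul(Add(Mul(Mul(Add(0, -4), 5), Mul(6, Rational(1, 4))), -44), -11) = Mul(Add(Mul(Mul(-4, 5), Rational(3, 2)), -44), -11) = Mul(Add(Mul(-20, Rational(3, 2)), -44), -11) = Mul(Add(-30, -44), -11) = Mul(-74, -11) = 814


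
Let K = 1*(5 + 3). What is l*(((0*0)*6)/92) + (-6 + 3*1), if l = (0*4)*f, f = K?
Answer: -3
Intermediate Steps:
K = 8 (K = 1*8 = 8)
f = 8
l = 0 (l = (0*4)*8 = 0*8 = 0)
l*(((0*0)*6)/92) + (-6 + 3*1) = 0*(((0*0)*6)/92) + (-6 + 3*1) = 0*((0*6)*(1/92)) + (-6 + 3) = 0*(0*(1/92)) - 3 = 0*0 - 3 = 0 - 3 = -3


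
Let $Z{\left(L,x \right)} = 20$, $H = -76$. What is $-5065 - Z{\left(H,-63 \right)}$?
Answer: $-5085$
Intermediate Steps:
$-5065 - Z{\left(H,-63 \right)} = -5065 - 20 = -5085$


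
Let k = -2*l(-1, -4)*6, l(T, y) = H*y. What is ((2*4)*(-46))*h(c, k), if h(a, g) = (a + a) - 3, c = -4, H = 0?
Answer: 4048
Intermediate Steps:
l(T, y) = 0 (l(T, y) = 0*y = 0)
k = 0 (k = -2*0*6 = 0*6 = 0)
h(a, g) = -3 + 2*a (h(a, g) = 2*a - 3 = -3 + 2*a)
((2*4)*(-46))*h(c, k) = ((2*4)*(-46))*(-3 + 2*(-4)) = (8*(-46))*(-3 - 8) = -368*(-11) = 4048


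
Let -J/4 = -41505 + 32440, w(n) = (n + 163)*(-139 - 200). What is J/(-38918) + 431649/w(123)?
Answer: -307794967/57170542 ≈ -5.3838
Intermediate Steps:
w(n) = -55257 - 339*n (w(n) = (163 + n)*(-339) = -55257 - 339*n)
J = 36260 (J = -4*(-41505 + 32440) = -4*(-9065) = 36260)
J/(-38918) + 431649/w(123) = 36260/(-38918) + 431649/(-55257 - 339*123) = 36260*(-1/38918) + 431649/(-55257 - 41697) = -18130/19459 + 431649/(-96954) = -18130/19459 + 431649*(-1/96954) = -18130/19459 - 143883/32318 = -307794967/57170542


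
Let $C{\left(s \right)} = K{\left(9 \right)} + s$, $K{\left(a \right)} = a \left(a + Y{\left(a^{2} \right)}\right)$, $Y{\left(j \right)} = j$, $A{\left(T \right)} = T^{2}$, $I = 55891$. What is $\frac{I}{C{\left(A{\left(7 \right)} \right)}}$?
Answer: $\frac{55891}{859} \approx 65.065$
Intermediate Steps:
$K{\left(a \right)} = a \left(a + a^{2}\right)$
$C{\left(s \right)} = 810 + s$ ($C{\left(s \right)} = 9^{2} \left(1 + 9\right) + s = 81 \cdot 10 + s = 810 + s$)
$\frac{I}{C{\left(A{\left(7 \right)} \right)}} = \frac{55891}{810 + 7^{2}} = \frac{55891}{810 + 49} = \frac{55891}{859}$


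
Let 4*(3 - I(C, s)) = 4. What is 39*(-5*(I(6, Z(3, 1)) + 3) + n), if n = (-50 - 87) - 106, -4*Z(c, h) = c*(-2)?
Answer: -10452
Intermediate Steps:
Z(c, h) = c/2 (Z(c, h) = -c*(-2)/4 = -(-1)*c/2 = c/2)
I(C, s) = 2 (I(C, s) = 3 - 1/4*4 = 3 - 1 = 2)
n = -243 (n = -137 - 106 = -243)
39*(-5*(I(6, Z(3, 1)) + 3) + n) = 39*(-5*(2 + 3) - 243) = 39*(-5*5 - 243) = 39*(-25 - 243) = 39*(-268) = -10452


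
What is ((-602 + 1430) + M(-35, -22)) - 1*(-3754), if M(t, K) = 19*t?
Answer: 3917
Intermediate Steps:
((-602 + 1430) + M(-35, -22)) - 1*(-3754) = ((-602 + 1430) + 19*(-35)) - 1*(-3754) = (828 - 665) + 3754 = 163 + 3754 = 3917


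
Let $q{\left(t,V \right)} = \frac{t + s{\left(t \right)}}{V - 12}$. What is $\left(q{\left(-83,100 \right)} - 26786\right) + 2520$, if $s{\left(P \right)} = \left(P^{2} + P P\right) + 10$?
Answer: $- \frac{2121703}{88} \approx -24110.0$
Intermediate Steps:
$s{\left(P \right)} = 10 + 2 P^{2}$ ($s{\left(P \right)} = \left(P^{2} + P^{2}\right) + 10 = 2 P^{2} + 10 = 10 + 2 P^{2}$)
$q{\left(t,V \right)} = \frac{10 + t + 2 t^{2}}{-12 + V}$ ($q{\left(t,V \right)} = \frac{t + \left(10 + 2 t^{2}\right)}{V - 12} = \frac{10 + t + 2 t^{2}}{-12 + V}$)
$\left(q{\left(-83,100 \right)} - 26786\right) + 2520 = \left(\frac{10 - 83 + 2 \left(-83\right)^{2}}{-12 + 100} - 26786\right) + 2520 = \left(\frac{10 - 83 + 2 \cdot 6889}{88} - 26786\right) + 2520 = \left(\frac{10 - 83 + 13778}{88} - 26786\right) + 2520 = \left(\frac{1}{88} \cdot 13705 - 26786\right) + 2520 = \left(\frac{13705}{88} - 26786\right) + 2520 = - \frac{2343463}{88} + 2520 = - \frac{2121703}{88}$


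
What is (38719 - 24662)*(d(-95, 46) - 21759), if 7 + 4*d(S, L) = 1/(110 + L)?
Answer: -190875884299/624 ≈ -3.0589e+8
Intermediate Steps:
d(S, L) = -7/4 + 1/(4*(110 + L))
(38719 - 24662)*(d(-95, 46) - 21759) = (38719 - 24662)*((-769 - 7*46)/(4*(110 + 46)) - 21759) = 14057*((1/4)*(-769 - 322)/156 - 21759) = 14057*((1/4)*(1/156)*(-1091) - 21759) = 14057*(-1091/624 - 21759) = 14057*(-13578707/624) = -190875884299/624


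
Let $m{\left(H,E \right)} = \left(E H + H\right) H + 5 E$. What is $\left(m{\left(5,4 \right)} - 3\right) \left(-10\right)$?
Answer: $-1420$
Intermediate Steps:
$m{\left(H,E \right)} = 5 E + H \left(H + E H\right)$ ($m{\left(H,E \right)} = \left(H + E H\right) H + 5 E = H \left(H + E H\right) + 5 E = 5 E + H \left(H + E H\right)$)
$\left(m{\left(5,4 \right)} - 3\right) \left(-10\right) = \left(\left(5^{2} + 5 \cdot 4 + 4 \cdot 5^{2}\right) - 3\right) \left(-10\right) = \left(\left(25 + 20 + 4 \cdot 25\right) - 3\right) \left(-10\right) = \left(\left(25 + 20 + 100\right) - 3\right) \left(-10\right) = \left(145 - 3\right) \left(-10\right) = 142 \left(-10\right) = -1420$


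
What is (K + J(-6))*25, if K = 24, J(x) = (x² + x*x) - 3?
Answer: 2325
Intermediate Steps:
J(x) = -3 + 2*x² (J(x) = (x² + x²) - 3 = 2*x² - 3 = -3 + 2*x²)
(K + J(-6))*25 = (24 + (-3 + 2*(-6)²))*25 = (24 + (-3 + 2*36))*25 = (24 + (-3 + 72))*25 = (24 + 69)*25 = 93*25 = 2325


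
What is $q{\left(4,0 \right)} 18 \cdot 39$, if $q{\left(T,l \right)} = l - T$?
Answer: $-2808$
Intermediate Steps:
$q{\left(4,0 \right)} 18 \cdot 39 = \left(0 - 4\right) 18 \cdot 39 = \left(-4\right) 18 \cdot 39 = \left(-72\right) 39 = -2808$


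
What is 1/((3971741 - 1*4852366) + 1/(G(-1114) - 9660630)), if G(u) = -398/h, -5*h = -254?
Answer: -1226901005/1080439697528252 ≈ -1.1356e-6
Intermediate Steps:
h = 254/5 (h = -⅕*(-254) = 254/5 ≈ 50.800)
G(u) = -995/127 (G(u) = -398/254/5 = -398*5/254 = -995/127)
1/((3971741 - 1*4852366) + 1/(G(-1114) - 9660630)) = 1/((3971741 - 1*4852366) + 1/(-995/127 - 9660630)) = 1/((3971741 - 4852366) + 1/(-1226901005/127)) = 1/(-880625 - 127/1226901005) = 1/(-1080439697528252/1226901005) = -1226901005/1080439697528252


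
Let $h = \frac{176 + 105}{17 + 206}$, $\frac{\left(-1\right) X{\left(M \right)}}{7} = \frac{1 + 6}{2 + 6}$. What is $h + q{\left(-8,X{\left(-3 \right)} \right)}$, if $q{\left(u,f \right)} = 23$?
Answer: $\frac{5410}{223} \approx 24.26$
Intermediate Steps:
$X{\left(M \right)} = - \frac{49}{8}$ ($X{\left(M \right)} = - 7 \frac{1 + 6}{2 + 6} = - 7 \cdot \frac{7}{8} = - 7 \cdot 7 \cdot \frac{1}{8} = \left(-7\right) \frac{7}{8} = - \frac{49}{8}$)
$h = \frac{281}{223} \approx 1.2601$
$h + q{\left(-8,X{\left(-3 \right)} \right)} = \frac{281}{223} + 23 = \frac{5410}{223}$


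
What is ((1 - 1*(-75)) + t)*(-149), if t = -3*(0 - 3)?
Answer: -12665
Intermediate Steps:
t = 9 (t = -3*(-3) = 9)
((1 - 1*(-75)) + t)*(-149) = ((1 - 1*(-75)) + 9)*(-149) = ((1 + 75) + 9)*(-149) = (76 + 9)*(-149) = 85*(-149) = -12665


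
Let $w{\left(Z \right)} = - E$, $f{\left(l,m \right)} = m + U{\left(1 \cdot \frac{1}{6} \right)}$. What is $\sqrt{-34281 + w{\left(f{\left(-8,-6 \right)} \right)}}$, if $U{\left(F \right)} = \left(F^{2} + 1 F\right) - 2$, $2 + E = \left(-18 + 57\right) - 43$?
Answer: $5 i \sqrt{1371} \approx 185.14 i$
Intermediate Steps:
$E = -6$ ($E = -2 + \left(\left(-18 + 57\right) - 43\right) = -2 + \left(39 - 43\right) = -2 - 4 = -6$)
$U{\left(F \right)} = -2 + F + F^{2}$ ($U{\left(F \right)} = \left(F^{2} + F\right) - 2 = \left(F + F^{2}\right) - 2 = -2 + F + F^{2}$)
$f{\left(l,m \right)} = - \frac{65}{36} + m$ ($f{\left(l,m \right)} = m + \left(-2 + 1 \cdot \frac{1}{6} + \left(1 \cdot \frac{1}{6}\right)^{2}\right) = m + \left(-2 + \frac{1}{6} + \left(\frac{1}{6}\right)^{2}\right) = m + \left(-2 + \frac{1}{6} + \frac{1}{36}\right) = m - \frac{65}{36} = - \frac{65}{36} + m$)
$w{\left(Z \right)} = 6$ ($w{\left(Z \right)} = \left(-1\right) \left(-6\right) = 6$)
$\sqrt{-34281 + w{\left(f{\left(-8,-6 \right)} \right)}} = \sqrt{-34281 + 6} = \sqrt{-34275} = 5 i \sqrt{1371}$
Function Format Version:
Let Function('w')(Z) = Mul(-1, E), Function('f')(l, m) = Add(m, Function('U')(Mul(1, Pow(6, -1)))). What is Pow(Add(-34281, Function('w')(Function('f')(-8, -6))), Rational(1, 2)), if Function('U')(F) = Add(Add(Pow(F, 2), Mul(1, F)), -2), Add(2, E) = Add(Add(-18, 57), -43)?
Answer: Mul(5, I, Pow(1371, Rational(1, 2))) ≈ Mul(185.14, I)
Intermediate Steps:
E = -6 (E = Add(-2, Add(Add(-18, 57), -43)) = Add(-2, Add(39, -43)) = Add(-2, -4) = -6)
Function('U')(F) = Add(-2, F, Pow(F, 2)) (Function('U')(F) = Add(Add(Pow(F, 2), F), -2) = Add(Add(F, Pow(F, 2)), -2) = Add(-2, F, Pow(F, 2)))
Function('f')(l, m) = Add(Rational(-65, 36), m) (Function('f')(l, m) = Add(m, Add(-2, Mul(1, Pow(6, -1)), Pow(Mul(1, Pow(6, -1)), 2))) = Add(m, Add(-2, Mul(1, Rational(1, 6)), Pow(Mul(1, Rational(1, 6)), 2))) = Add(m, Add(-2, Rational(1, 6), Pow(Rational(1, 6), 2))) = Add(m, Add(-2, Rational(1, 6), Rational(1, 36))) = Add(m, Rational(-65, 36)) = Add(Rational(-65, 36), m))
Function('w')(Z) = 6 (Function('w')(Z) = Mul(-1, -6) = 6)
Pow(Add(-34281, Function('w')(Function('f')(-8, -6))), Rational(1, 2)) = Pow(Add(-34281, 6), Rational(1, 2)) = Pow(-34275, Rational(1, 2)) = Mul(5, I, Pow(1371, Rational(1, 2)))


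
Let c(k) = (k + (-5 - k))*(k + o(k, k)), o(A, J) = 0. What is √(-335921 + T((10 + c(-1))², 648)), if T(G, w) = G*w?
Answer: I*√190121 ≈ 436.03*I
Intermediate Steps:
c(k) = -5*k (c(k) = (k + (-5 - k))*(k + 0) = -5*k)
√(-335921 + T((10 + c(-1))², 648)) = √(-335921 + (10 - 5*(-1))²*648) = √(-335921 + (10 + 5)²*648) = √(-335921 + 15²*648) = √(-335921 + 225*648) = √(-335921 + 145800) = √(-190121) = I*√190121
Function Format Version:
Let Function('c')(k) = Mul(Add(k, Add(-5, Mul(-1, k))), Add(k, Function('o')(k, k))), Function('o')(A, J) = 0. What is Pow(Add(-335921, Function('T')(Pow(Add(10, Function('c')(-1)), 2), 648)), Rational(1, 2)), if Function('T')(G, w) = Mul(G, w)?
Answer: Mul(I, Pow(190121, Rational(1, 2))) ≈ Mul(436.03, I)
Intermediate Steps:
Function('c')(k) = Mul(-5, k) (Function('c')(k) = Mul(Add(k, Add(-5, Mul(-1, k))), Add(k, 0)) = Mul(-5, k))
Pow(Add(-335921, Function('T')(Pow(Add(10, Function('c')(-1)), 2), 648)), Rational(1, 2)) = Pow(Add(-335921, Mul(Pow(Add(10, Mul(-5, -1)), 2), 648)), Rational(1, 2)) = Pow(Add(-335921, Mul(Pow(Add(10, 5), 2), 648)), Rational(1, 2)) = Pow(Add(-335921, Mul(Pow(15, 2), 648)), Rational(1, 2)) = Pow(Add(-335921, Mul(225, 648)), Rational(1, 2)) = Pow(Add(-335921, 145800), Rational(1, 2)) = Pow(-190121, Rational(1, 2)) = Mul(I, Pow(190121, Rational(1, 2)))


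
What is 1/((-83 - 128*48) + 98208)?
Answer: 1/91981 ≈ 1.0872e-5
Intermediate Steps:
1/((-83 - 128*48) + 98208) = 1/((-83 - 6144) + 98208) = 1/(-6227 + 98208) = 1/91981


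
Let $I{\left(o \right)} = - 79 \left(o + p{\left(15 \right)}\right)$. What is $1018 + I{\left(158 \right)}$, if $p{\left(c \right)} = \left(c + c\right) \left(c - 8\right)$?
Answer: $-28054$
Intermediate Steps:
$p{\left(c \right)} = 2 c \left(-8 + c\right)$
$I{\left(o \right)} = -16590 - 79 o$ ($I{\left(o \right)} = - 79 \left(o + 2 \cdot 15 \left(-8 + 15\right)\right) = - 79 \left(o + 2 \cdot 15 \cdot 7\right) = - 79 \left(o + 210\right) = - 79 \left(210 + o\right) = -16590 - 79 o$)
$1018 + I{\left(158 \right)} = 1018 - 29072 = -28054$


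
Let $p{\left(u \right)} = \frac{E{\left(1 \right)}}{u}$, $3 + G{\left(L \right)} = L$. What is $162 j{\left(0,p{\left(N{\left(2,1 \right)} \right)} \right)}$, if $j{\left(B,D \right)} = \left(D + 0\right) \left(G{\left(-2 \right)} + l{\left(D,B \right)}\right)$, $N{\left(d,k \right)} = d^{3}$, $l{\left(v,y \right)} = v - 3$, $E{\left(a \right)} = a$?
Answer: $- \frac{5103}{32} \approx -159.47$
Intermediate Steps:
$G{\left(L \right)} = -3 + L$
$l{\left(v,y \right)} = -3 + v$ ($l{\left(v,y \right)} = v - 3 = -3 + v$)
$p{\left(u \right)} = \frac{1}{u}$ ($p{\left(u \right)} = 1 \frac{1}{u} = \frac{1}{u}$)
$j{\left(B,D \right)} = D \left(-8 + D\right)$ ($j{\left(B,D \right)} = \left(D + 0\right) \left(\left(-3 - 2\right) + \left(-3 + D\right)\right) = D \left(-5 + \left(-3 + D\right)\right) = D \left(-8 + D\right)$)
$162 j{\left(0,p{\left(N{\left(2,1 \right)} \right)} \right)} = 162 \frac{-8 + \frac{1}{2^{3}}}{2^{3}} = 162 \frac{-8 + \frac{1}{8}}{8} = 162 \cdot \frac{1}{8} \left(- \frac{63}{8}\right) = 162 \left(- \frac{63}{64}\right) = - \frac{5103}{32}$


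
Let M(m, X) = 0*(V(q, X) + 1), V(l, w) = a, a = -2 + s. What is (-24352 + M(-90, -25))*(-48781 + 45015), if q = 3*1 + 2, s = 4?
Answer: 91709632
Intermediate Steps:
a = 2 (a = -2 + 4 = 2)
q = 5 (q = 3 + 2 = 5)
V(l, w) = 2
M(m, X) = 0 (M(m, X) = 0*(2 + 1) = 0*3 = 0)
(-24352 + M(-90, -25))*(-48781 + 45015) = (-24352 + 0)*(-48781 + 45015) = -24352*(-3766) = 91709632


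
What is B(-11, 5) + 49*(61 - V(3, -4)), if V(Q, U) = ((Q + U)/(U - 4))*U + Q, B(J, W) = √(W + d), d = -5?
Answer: 5733/2 ≈ 2866.5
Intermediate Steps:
B(J, W) = √(-5 + W) (B(J, W) = √(W - 5) = √(-5 + W))
V(Q, U) = Q + U*(Q + U)/(-4 + U) (V(Q, U) = ((Q + U)/(-4 + U))*U + Q = U*(Q + U)/(-4 + U) + Q = Q + U*(Q + U)/(-4 + U))
B(-11, 5) + 49*(61 - V(3, -4)) = √(-5 + 5) + 49*(61 - ((-4)² - 4*3 + 2*3*(-4))/(-4 - 4)) = √0 + 49*(61 - (16 - 12 - 24)/(-8)) = 0 + 49*(61 - (-1)*(-20)/8) = 0 + 49*(61 - 1*5/2) = 0 + 49*(61 - 5/2) = 0 + 49*(117/2) = 0 + 5733/2 = 5733/2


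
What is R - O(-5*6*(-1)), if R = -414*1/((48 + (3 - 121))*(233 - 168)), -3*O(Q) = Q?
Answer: 22957/2275 ≈ 10.091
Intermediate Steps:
O(Q) = -Q/3
R = 207/2275 (R = -414*1/(65*(48 - 118)) = -414/(65*(-70)) = -414/(-4550) = -414*(-1/4550) = 207/2275 ≈ 0.090989)
R - O(-5*6*(-1)) = 207/2275 - (-1)*-5*6*(-1)/3 = 207/2275 - (-1)*(-30*(-1))/3 = 207/2275 - (-1)*30/3 = 207/2275 - 1*(-10) = 207/2275 + 10 = 22957/2275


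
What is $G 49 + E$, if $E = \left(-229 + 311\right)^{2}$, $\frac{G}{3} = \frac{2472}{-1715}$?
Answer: $\frac{227924}{35} \approx 6512.1$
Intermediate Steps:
$G = - \frac{7416}{1715}$ ($G = 3 \frac{2472}{-1715} = 3 \cdot 2472 \left(- \frac{1}{1715}\right) = 3 \left(- \frac{2472}{1715}\right) = - \frac{7416}{1715} \approx -4.3242$)
$E = 6724$ ($E = 82^{2} = 6724$)
$G 49 + E = \left(- \frac{7416}{1715}\right) 49 + 6724 = - \frac{7416}{35} + 6724 = \frac{227924}{35}$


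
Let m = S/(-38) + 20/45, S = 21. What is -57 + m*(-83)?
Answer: -16423/342 ≈ -48.020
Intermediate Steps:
m = -37/342 (m = 21/(-38) + 20/45 = 21*(-1/38) + 20*(1/45) = -21/38 + 4/9 = -37/342 ≈ -0.10819)
-57 + m*(-83) = -57 - 37/342*(-83) = -57 + 3071/342 = -16423/342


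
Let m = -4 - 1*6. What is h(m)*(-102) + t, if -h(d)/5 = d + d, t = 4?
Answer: -10196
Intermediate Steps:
m = -10 (m = -4 - 6 = -10)
h(d) = -10*d (h(d) = -5*(d + d) = -10*d)
h(m)*(-102) + t = -10*(-10)*(-102) + 4 = 100*(-102) + 4 = -10200 + 4 = -10196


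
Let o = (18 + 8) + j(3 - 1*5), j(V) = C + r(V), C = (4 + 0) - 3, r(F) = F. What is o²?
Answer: 625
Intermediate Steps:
C = 1 (C = 4 - 3 = 1)
j(V) = 1 + V
o = 25 (o = (18 + 8) + (1 + (3 - 1*5)) = 26 + (1 + (3 - 5)) = 26 + (1 - 2) = 26 - 1 = 25)
o² = 25² = 625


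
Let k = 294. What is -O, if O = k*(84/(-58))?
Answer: 12348/29 ≈ 425.79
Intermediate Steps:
O = -12348/29 (O = 294*(84/(-58)) = 294*(84*(-1/58)) = 294*(-42/29) = -12348/29 ≈ -425.79)
-O = -1*(-12348/29) = 12348/29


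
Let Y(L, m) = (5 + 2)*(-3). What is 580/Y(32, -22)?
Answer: -580/21 ≈ -27.619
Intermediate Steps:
Y(L, m) = -21 (Y(L, m) = 7*(-3) = -21)
580/Y(32, -22) = 580/(-21) = 580*(-1/21) = -580/21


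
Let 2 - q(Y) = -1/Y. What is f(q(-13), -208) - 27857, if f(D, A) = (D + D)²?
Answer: -4705333/169 ≈ -27842.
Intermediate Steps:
q(Y) = 2 + 1/Y (q(Y) = 2 - (-1)/Y = 2 + 1/Y)
f(D, A) = 4*D² (f(D, A) = (2*D)² = 4*D²)
f(q(-13), -208) - 27857 = 4*(2 + 1/(-13))² - 27857 = 4*(2 - 1/13)² - 27857 = 4*(25/13)² - 27857 = 4*(625/169) - 27857 = 2500/169 - 27857 = -4705333/169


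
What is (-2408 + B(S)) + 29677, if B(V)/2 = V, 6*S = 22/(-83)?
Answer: 6789959/249 ≈ 27269.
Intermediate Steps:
S = -11/249 (S = (22/(-83))/6 = (22*(-1/83))/6 = (⅙)*(-22/83) = -11/249 ≈ -0.044177)
B(V) = 2*V
(-2408 + B(S)) + 29677 = (-2408 + 2*(-11/249)) + 29677 = (-2408 - 22/249) + 29677 = -599614/249 + 29677 = 6789959/249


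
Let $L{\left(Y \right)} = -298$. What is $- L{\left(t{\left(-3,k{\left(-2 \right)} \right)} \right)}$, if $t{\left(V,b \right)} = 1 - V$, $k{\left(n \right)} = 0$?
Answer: $298$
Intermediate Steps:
$- L{\left(t{\left(-3,k{\left(-2 \right)} \right)} \right)} = \left(-1\right) \left(-298\right) = 298$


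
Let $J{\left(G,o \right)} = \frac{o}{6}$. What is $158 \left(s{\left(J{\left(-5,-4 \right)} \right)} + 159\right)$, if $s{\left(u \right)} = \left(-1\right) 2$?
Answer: $24806$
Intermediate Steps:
$J{\left(G,o \right)} = \frac{o}{6}$ ($J{\left(G,o \right)} = o \frac{1}{6} = \frac{o}{6}$)
$s{\left(u \right)} = -2$
$158 \left(s{\left(J{\left(-5,-4 \right)} \right)} + 159\right) = 158 \left(-2 + 159\right) = 158 \cdot 157 = 24806$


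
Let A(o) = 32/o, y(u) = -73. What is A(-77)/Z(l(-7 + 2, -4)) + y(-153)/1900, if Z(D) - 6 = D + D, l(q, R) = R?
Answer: 24779/146300 ≈ 0.16937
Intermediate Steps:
Z(D) = 6 + 2*D (Z(D) = 6 + (D + D) = 6 + 2*D)
A(-77)/Z(l(-7 + 2, -4)) + y(-153)/1900 = (32/(-77))/(6 + 2*(-4)) - 73/1900 = (32*(-1/77))/(6 - 8) - 73*1/1900 = -32/77/(-2) - 73/1900 = -32/77*(-½) - 73/1900 = 16/77 - 73/1900 = 24779/146300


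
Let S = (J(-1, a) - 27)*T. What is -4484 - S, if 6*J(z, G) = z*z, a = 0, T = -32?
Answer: -16028/3 ≈ -5342.7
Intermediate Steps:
J(z, G) = z**2/6 (J(z, G) = (z*z)/6 = z**2/6)
S = 2576/3 (S = ((1/6)*(-1)**2 - 27)*(-32) = ((1/6)*1 - 27)*(-32) = (1/6 - 27)*(-32) = -161/6*(-32) = 2576/3 ≈ 858.67)
-4484 - S = -4484 - 1*2576/3 = -4484 - 2576/3 = -16028/3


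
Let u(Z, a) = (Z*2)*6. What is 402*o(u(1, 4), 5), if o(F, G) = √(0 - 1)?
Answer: 402*I ≈ 402.0*I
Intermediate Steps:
u(Z, a) = 12*Z (u(Z, a) = (2*Z)*6 = 12*Z)
o(F, G) = I (o(F, G) = √(-1) = I)
402*o(u(1, 4), 5) = 402*I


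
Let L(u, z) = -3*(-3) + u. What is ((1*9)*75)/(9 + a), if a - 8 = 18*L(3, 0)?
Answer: 675/233 ≈ 2.8970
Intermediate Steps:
L(u, z) = 9 + u
a = 224 (a = 8 + 18*(9 + 3) = 8 + 18*12 = 8 + 216 = 224)
((1*9)*75)/(9 + a) = ((1*9)*75)/(9 + 224) = (9*75)/233 = 675*(1/233) = 675/233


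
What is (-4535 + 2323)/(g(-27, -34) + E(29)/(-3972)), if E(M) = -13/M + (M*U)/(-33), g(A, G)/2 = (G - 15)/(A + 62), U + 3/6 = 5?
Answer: 28027544160/35463859 ≈ 790.31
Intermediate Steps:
U = 9/2 (U = -½ + 5 = 9/2 ≈ 4.5000)
g(A, G) = 2*(-15 + G)/(62 + A) (g(A, G) = 2*((G - 15)/(A + 62)) = 2*((-15 + G)/(62 + A)) = 2*(-15 + G)/(62 + A))
E(M) = -13/M - 3*M/22 (E(M) = -13/M + (M*(9/2))/(-33) = -13/M + (9*M/2)*(-1/33) = -13/M - 3*M/22)
(-4535 + 2323)/(g(-27, -34) + E(29)/(-3972)) = (-4535 + 2323)/(2*(-15 - 34)/(62 - 27) + (-13/29 - 3/22*29)/(-3972)) = -2212/(2*(-49)/35 + (-13*1/29 - 87/22)*(-1/3972)) = -2212/(2*(1/35)*(-49) + (-13/29 - 87/22)*(-1/3972)) = -2212/(-14/5 - 2809/638*(-1/3972)) = -2212/(-14/5 + 2809/2534136) = -2212/(-35463859/12670680) = -2212*(-12670680/35463859) = 28027544160/35463859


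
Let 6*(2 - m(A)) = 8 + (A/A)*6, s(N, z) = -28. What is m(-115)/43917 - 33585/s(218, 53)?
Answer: 4424857307/3689028 ≈ 1199.5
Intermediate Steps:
m(A) = -⅓ (m(A) = 2 - (8 + (A/A)*6)/6 = 2 - (8 + 1*6)/6 = 2 - (8 + 6)/6 = 2 - ⅙*14 = 2 - 7/3 = -⅓)
m(-115)/43917 - 33585/s(218, 53) = -⅓/43917 - 33585/(-28) = -⅓*1/43917 - 33585*(-1/28) = -1/131751 + 33585/28 = 4424857307/3689028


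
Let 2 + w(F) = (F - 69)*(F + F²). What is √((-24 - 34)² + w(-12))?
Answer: I*√7330 ≈ 85.615*I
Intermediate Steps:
w(F) = -2 + (-69 + F)*(F + F²) (w(F) = -2 + (F - 69)*(F + F²) = -2 + (-69 + F)*(F + F²))
√((-24 - 34)² + w(-12)) = √((-24 - 34)² + (-2 + (-12)³ - 69*(-12) - 68*(-12)²)) = √((-58)² + (-2 - 1728 + 828 - 68*144)) = √(3364 + (-2 - 1728 + 828 - 9792)) = √(3364 - 10694) = √(-7330) = I*√7330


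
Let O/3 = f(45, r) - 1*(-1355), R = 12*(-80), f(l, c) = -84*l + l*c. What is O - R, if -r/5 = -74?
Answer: 43635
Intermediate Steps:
r = 370 (r = -5*(-74) = 370)
f(l, c) = -84*l + c*l
R = -960
O = 42675 (O = 3*(45*(-84 + 370) - 1*(-1355)) = 3*(45*286 + 1355) = 3*(12870 + 1355) = 3*14225 = 42675)
O - R = 42675 - 1*(-960) = 42675 + 960 = 43635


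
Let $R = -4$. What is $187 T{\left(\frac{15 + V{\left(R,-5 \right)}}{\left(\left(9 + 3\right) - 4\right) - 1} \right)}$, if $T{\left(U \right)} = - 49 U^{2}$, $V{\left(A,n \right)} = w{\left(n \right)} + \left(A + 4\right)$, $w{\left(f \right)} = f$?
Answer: $-18700$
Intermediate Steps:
$V{\left(A,n \right)} = 4 + A + n$ ($V{\left(A,n \right)} = n + \left(A + 4\right) = n + \left(4 + A\right) = 4 + A + n$)
$187 T{\left(\frac{15 + V{\left(R,-5 \right)}}{\left(\left(9 + 3\right) - 4\right) - 1} \right)} = 187 \left(- 49 \left(\frac{15 - 5}{\left(\left(9 + 3\right) - 4\right) - 1}\right)^{2}\right) = 187 \left(- 49 \left(\frac{15 - 5}{\left(12 - 4\right) - 1}\right)^{2}\right) = 187 \left(- 49 \left(\frac{10}{8 - 1}\right)^{2}\right) = 187 \left(- 49 \left(\frac{10}{7}\right)^{2}\right) = 187 \left(\left(-49\right) \frac{100}{49}\right) = 187 \left(-100\right) = -18700$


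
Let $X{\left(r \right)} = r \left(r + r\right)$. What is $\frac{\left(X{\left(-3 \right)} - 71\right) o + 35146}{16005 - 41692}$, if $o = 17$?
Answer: $- \frac{34245}{25687} \approx -1.3332$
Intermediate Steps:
$X{\left(r \right)} = 2 r^{2}$ ($X{\left(r \right)} = r 2 r = 2 r^{2}$)
$\frac{\left(X{\left(-3 \right)} - 71\right) o + 35146}{16005 - 41692} = \frac{\left(2 \left(-3\right)^{2} - 71\right) 17 + 35146}{16005 - 41692} = \frac{\left(2 \cdot 9 - 71\right) 17 + 35146}{-25687} = \left(\left(18 - 71\right) 17 + 35146\right) \left(- \frac{1}{25687}\right) = \left(\left(-53\right) 17 + 35146\right) \left(- \frac{1}{25687}\right) = \left(-901 + 35146\right) \left(- \frac{1}{25687}\right) = 34245 \left(- \frac{1}{25687}\right) = - \frac{34245}{25687}$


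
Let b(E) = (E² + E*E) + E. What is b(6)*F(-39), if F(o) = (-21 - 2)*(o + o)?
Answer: 139932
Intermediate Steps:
F(o) = -46*o
b(E) = E + 2*E² (b(E) = (E² + E²) + E = 2*E² + E = E + 2*E²)
b(6)*F(-39) = (6*(1 + 2*6))*(-46*(-39)) = (6*(1 + 12))*1794 = (6*13)*1794 = 78*1794 = 139932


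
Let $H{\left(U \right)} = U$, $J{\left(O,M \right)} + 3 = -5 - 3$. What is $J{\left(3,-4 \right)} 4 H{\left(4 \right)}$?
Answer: $-176$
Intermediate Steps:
$J{\left(O,M \right)} = -11$ ($J{\left(O,M \right)} = -3 - 8 = -11$)
$J{\left(3,-4 \right)} 4 H{\left(4 \right)} = \left(-11\right) 4 \cdot 4 = \left(-44\right) 4 = -176$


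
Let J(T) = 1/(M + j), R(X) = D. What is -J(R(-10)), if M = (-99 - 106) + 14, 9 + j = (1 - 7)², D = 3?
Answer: 1/164 ≈ 0.0060976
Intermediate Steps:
R(X) = 3
j = 27 (j = -9 + (1 - 7)² = -9 + (-6)² = -9 + 36 = 27)
M = -191 (M = -205 + 14 = -191)
J(T) = -1/164 (J(T) = 1/(-191 + 27) = 1/(-164) = -1/164)
-J(R(-10)) = -1*(-1/164) = 1/164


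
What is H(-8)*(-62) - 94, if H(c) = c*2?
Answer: 898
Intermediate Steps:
H(c) = 2*c
H(-8)*(-62) - 94 = (2*(-8))*(-62) - 94 = -16*(-62) - 94 = 992 - 94 = 898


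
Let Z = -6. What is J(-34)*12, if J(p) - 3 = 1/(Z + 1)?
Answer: 168/5 ≈ 33.600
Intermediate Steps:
J(p) = 14/5 (J(p) = 3 + 1/(-6 + 1) = 3 + 1/(-5) = 3 - 1/5 = 14/5)
J(-34)*12 = (14/5)*12 = 168/5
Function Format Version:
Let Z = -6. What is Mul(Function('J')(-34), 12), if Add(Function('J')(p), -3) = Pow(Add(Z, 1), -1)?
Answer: Rational(168, 5) ≈ 33.600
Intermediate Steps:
Function('J')(p) = Rational(14, 5) (Function('J')(p) = Add(3, Pow(Add(-6, 1), -1)) = Add(3, Pow(-5, -1)) = Add(3, Rational(-1, 5)) = Rational(14, 5))
Mul(Function('J')(-34), 12) = Mul(Rational(14, 5), 12) = Rational(168, 5)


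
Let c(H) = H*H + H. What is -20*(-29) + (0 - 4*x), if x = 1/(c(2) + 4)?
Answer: 2898/5 ≈ 579.60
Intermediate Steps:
c(H) = H + H**2 (c(H) = H**2 + H = H + H**2)
x = 1/10 (x = 1/(2*(1 + 2) + 4) = 1/(2*3 + 4) = 1/(6 + 4) = 1/10 ≈ 0.10000)
-20*(-29) + (0 - 4*x) = -20*(-29) + (0 - 4*1/10) = 580 + (0 - 2/5) = 580 - 2/5 = 2898/5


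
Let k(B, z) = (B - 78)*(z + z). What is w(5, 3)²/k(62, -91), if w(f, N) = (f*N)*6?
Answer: 2025/728 ≈ 2.7816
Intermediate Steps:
k(B, z) = 2*z*(-78 + B) (k(B, z) = (-78 + B)*(2*z) = 2*z*(-78 + B))
w(f, N) = 6*N*f (w(f, N) = (N*f)*6 = 6*N*f)
w(5, 3)²/k(62, -91) = (6*3*5)²/((2*(-91)*(-78 + 62))) = 90²/(2*(-91)*(-16)) = 8100/2912 = (1/2912)*8100 = 2025/728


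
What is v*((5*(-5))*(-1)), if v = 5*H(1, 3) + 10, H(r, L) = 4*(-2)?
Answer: -750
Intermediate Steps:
H(r, L) = -8
v = -30 (v = 5*(-8) + 10 = -40 + 10 = -30)
v*((5*(-5))*(-1)) = -30*5*(-5)*(-1) = -(-750)*(-1) = -30*25 = -750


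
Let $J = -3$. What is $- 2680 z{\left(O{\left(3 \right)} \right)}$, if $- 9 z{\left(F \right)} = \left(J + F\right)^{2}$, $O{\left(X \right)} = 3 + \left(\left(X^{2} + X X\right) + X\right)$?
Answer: $131320$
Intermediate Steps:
$O{\left(X \right)} = 3 + X + 2 X^{2}$ ($O{\left(X \right)} = 3 + \left(\left(X^{2} + X^{2}\right) + X\right) = 3 + \left(2 X^{2} + X\right) = 3 + \left(X + 2 X^{2}\right) = 3 + X + 2 X^{2}$)
$z{\left(F \right)} = - \frac{\left(-3 + F\right)^{2}}{9}$
$- 2680 z{\left(O{\left(3 \right)} \right)} = - 2680 \left(- \frac{\left(-3 + \left(3 + 3 + 2 \cdot 3^{2}\right)\right)^{2}}{9}\right) = - 2680 \left(- \frac{\left(-3 + \left(3 + 3 + 2 \cdot 9\right)\right)^{2}}{9}\right) = - 2680 \left(- \frac{\left(-3 + \left(3 + 3 + 18\right)\right)^{2}}{9}\right) = - 2680 \left(- \frac{\left(-3 + 24\right)^{2}}{9}\right) = - 2680 \left(- \frac{21^{2}}{9}\right) = - 2680 \left(\left(- \frac{1}{9}\right) 441\right) = \left(-2680\right) \left(-49\right) = 131320$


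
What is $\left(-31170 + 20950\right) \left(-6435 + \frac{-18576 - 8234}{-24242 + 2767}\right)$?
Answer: $\frac{56481776372}{859} \approx 6.5753 \cdot 10^{7}$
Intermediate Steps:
$\left(-31170 + 20950\right) \left(-6435 + \frac{-18576 - 8234}{-24242 + 2767}\right) = - 10220 \left(-6435 - \frac{26810}{-21475}\right) = - 10220 \left(-6435 - - \frac{5362}{4295}\right) = - 10220 \left(-6435 + \frac{5362}{4295}\right) = \left(-10220\right) \left(- \frac{27632963}{4295}\right) = \frac{56481776372}{859}$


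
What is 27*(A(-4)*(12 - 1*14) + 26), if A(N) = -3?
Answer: 864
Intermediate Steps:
27*(A(-4)*(12 - 1*14) + 26) = 27*(-3*(12 - 1*14) + 26) = 27*(-3*(12 - 14) + 26) = 27*(-3*(-2) + 26) = 27*(6 + 26) = 27*32 = 864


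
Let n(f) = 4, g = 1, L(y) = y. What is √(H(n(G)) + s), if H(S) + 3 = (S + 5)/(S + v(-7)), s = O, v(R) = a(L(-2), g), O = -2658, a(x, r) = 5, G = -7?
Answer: 2*I*√665 ≈ 51.575*I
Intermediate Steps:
v(R) = 5
s = -2658
H(S) = -2 (H(S) = -3 + (S + 5)/(S + 5) = -3 + (5 + S)/(5 + S) = -3 + 1 = -2)
√(H(n(G)) + s) = √(-2 - 2658) = √(-2660) = 2*I*√665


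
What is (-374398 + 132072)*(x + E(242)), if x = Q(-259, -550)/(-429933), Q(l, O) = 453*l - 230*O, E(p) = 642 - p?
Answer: -5953050686686/61419 ≈ -9.6925e+7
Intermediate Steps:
Q(l, O) = -230*O + 453*l
x = -9173/429933 (x = (-230*(-550) + 453*(-259))/(-429933) = (126500 - 117327)*(-1/429933) = 9173*(-1/429933) = -9173/429933 ≈ -0.021336)
(-374398 + 132072)*(x + E(242)) = (-374398 + 132072)*(-9173/429933 + (642 - 1*242)) = -242326*(-9173/429933 + (642 - 242)) = -242326*(-9173/429933 + 400) = -242326*171964027/429933 = -5953050686686/61419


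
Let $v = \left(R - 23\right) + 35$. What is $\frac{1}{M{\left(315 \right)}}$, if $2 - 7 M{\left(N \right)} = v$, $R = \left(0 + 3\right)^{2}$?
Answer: $- \frac{7}{19} \approx -0.36842$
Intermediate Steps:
$R = 9$ ($R = 3^{2} = 9$)
$v = 21$ ($v = \left(9 - 23\right) + 35 = -14 + 35 = 21$)
$M{\left(N \right)} = - \frac{19}{7}$ ($M{\left(N \right)} = \frac{2}{7} - 3 = - \frac{19}{7}$)
$\frac{1}{M{\left(315 \right)}} = \frac{1}{- \frac{19}{7}} = - \frac{7}{19}$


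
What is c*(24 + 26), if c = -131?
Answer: -6550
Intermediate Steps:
c*(24 + 26) = -131*(24 + 26) = -131*50 = -6550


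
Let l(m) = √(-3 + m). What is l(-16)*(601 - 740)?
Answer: -139*I*√19 ≈ -605.89*I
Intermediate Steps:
l(-16)*(601 - 740) = √(-3 - 16)*(601 - 740) = √(-19)*(-139) = (I*√19)*(-139) = -139*I*√19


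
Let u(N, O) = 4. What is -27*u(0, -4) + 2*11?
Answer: -86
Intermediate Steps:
-27*u(0, -4) + 2*11 = -27*4 + 2*11 = -108 + 22 = -86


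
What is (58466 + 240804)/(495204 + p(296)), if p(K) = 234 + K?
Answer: 149635/247867 ≈ 0.60369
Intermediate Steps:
(58466 + 240804)/(495204 + p(296)) = (58466 + 240804)/(495204 + (234 + 296)) = 299270/(495204 + 530) = 299270/495734 = 299270*(1/495734) = 149635/247867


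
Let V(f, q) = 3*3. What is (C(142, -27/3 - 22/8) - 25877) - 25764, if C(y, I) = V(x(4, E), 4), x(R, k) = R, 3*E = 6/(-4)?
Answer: -51632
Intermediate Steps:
E = -½ (E = (6/(-4))/3 = (6*(-¼))/3 = (⅓)*(-3/2) = -½ ≈ -0.50000)
V(f, q) = 9
C(y, I) = 9
(C(142, -27/3 - 22/8) - 25877) - 25764 = (9 - 25877) - 25764 = -25868 - 25764 = -51632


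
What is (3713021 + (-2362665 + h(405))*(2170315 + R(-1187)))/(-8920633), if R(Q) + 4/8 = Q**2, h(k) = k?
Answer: 8455194527689/8920633 ≈ 9.4782e+5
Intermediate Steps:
R(Q) = -1/2 + Q**2
(3713021 + (-2362665 + h(405))*(2170315 + R(-1187)))/(-8920633) = (3713021 + (-2362665 + 405)*(2170315 + (-1/2 + (-1187)**2)))/(-8920633) = (3713021 - 2362260*(2170315 + (-1/2 + 1408969)))*(-1/8920633) = (3713021 - 2362260*(2170315 + 2817937/2))*(-1/8920633) = (3713021 - 2362260*7158567/2)*(-1/8920633) = (3713021 - 8455198240710)*(-1/8920633) = -8455194527689*(-1/8920633) = 8455194527689/8920633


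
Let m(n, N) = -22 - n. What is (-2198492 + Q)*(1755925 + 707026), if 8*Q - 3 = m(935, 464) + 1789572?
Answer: -19456473033709/4 ≈ -4.8641e+12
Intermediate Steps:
Q = 894309/4 (Q = 3/8 + ((-22 - 1*935) + 1789572)/8 = 3/8 + ((-22 - 935) + 1789572)/8 = 3/8 + (-957 + 1789572)/8 = 3/8 + (⅛)*1788615 = 3/8 + 1788615/8 = 894309/4 ≈ 2.2358e+5)
(-2198492 + Q)*(1755925 + 707026) = (-2198492 + 894309/4)*(1755925 + 707026) = -7899659/4*2462951 = -19456473033709/4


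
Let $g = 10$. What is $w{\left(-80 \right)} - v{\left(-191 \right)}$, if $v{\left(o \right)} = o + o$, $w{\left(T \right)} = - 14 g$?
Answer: $242$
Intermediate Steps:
$w{\left(T \right)} = -140$ ($w{\left(T \right)} = \left(-14\right) 10 = -140$)
$v{\left(o \right)} = 2 o$
$w{\left(-80 \right)} - v{\left(-191 \right)} = -140 - 2 \left(-191\right) = -140 - -382 = -140 + 382 = 242$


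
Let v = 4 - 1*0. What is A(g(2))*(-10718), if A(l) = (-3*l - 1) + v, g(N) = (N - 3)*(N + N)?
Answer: -160770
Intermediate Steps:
v = 4 (v = 4 + 0 = 4)
g(N) = 2*N*(-3 + N) (g(N) = (-3 + N)*(2*N) = 2*N*(-3 + N))
A(l) = 3 - 3*l (A(l) = (-3*l - 1) + 4 = (-1 - 3*l) + 4 = 3 - 3*l)
A(g(2))*(-10718) = (3 - 6*2*(-3 + 2))*(-10718) = (3 - 6*2*(-1))*(-10718) = (3 - 3*(-4))*(-10718) = (3 + 12)*(-10718) = 15*(-10718) = -160770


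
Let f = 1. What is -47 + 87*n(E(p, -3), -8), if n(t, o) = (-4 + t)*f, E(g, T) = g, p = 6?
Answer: 127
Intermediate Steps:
n(t, o) = -4 + t (n(t, o) = (-4 + t)*1 = -4 + t)
-47 + 87*n(E(p, -3), -8) = -47 + 87*(-4 + 6) = -47 + 87*2 = -47 + 174 = 127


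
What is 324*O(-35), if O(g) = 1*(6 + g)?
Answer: -9396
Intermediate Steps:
O(g) = 6 + g
324*O(-35) = 324*(6 - 35) = 324*(-29) = -9396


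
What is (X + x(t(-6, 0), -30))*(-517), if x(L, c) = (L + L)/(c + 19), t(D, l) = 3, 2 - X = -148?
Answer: -77268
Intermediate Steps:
X = 150 (X = 2 - 1*(-148) = 2 + 148 = 150)
x(L, c) = 2*L/(19 + c) (x(L, c) = (2*L)/(19 + c) = 2*L/(19 + c))
(X + x(t(-6, 0), -30))*(-517) = (150 + 2*3/(19 - 30))*(-517) = (150 + 2*3/(-11))*(-517) = (150 + 2*3*(-1/11))*(-517) = (150 - 6/11)*(-517) = (1644/11)*(-517) = -77268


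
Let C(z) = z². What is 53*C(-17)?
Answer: 15317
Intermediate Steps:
53*C(-17) = 53*(-17)² = 53*289 = 15317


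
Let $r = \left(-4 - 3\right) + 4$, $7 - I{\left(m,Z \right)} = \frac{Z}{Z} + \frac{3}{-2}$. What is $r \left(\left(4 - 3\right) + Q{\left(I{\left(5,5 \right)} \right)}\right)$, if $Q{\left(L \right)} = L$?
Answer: $- \frac{51}{2} \approx -25.5$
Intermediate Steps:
$I{\left(m,Z \right)} = \frac{15}{2}$ ($I{\left(m,Z \right)} = 7 - \left(\frac{Z}{Z} + \frac{3}{-2}\right) = 7 - \left(1 + 3 \left(- \frac{1}{2}\right)\right) = 7 - \left(1 - \frac{3}{2}\right) = 7 - - \frac{1}{2} = 7 + \frac{1}{2} = \frac{15}{2}$)
$r = -3$ ($r = -7 + 4 = -3$)
$r \left(\left(4 - 3\right) + Q{\left(I{\left(5,5 \right)} \right)}\right) = - 3 \left(\left(4 - 3\right) + \frac{15}{2}\right) = - 3 \left(1 + \frac{15}{2}\right) = \left(-3\right) \frac{17}{2} = - \frac{51}{2}$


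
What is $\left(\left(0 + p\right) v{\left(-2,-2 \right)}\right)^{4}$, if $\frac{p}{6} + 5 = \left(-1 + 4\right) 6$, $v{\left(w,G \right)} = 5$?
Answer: $23134410000$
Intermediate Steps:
$p = 78$ ($p = -30 + 6 \left(-1 + 4\right) 6 = -30 + 6 \cdot 3 \cdot 6 = -30 + 6 \cdot 18 = -30 + 108 = 78$)
$\left(\left(0 + p\right) v{\left(-2,-2 \right)}\right)^{4} = \left(\left(0 + 78\right) 5\right)^{4} = \left(78 \cdot 5\right)^{4} = 390^{4} = 23134410000$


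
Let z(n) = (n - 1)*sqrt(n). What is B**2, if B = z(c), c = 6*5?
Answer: 25230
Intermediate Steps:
c = 30
z(n) = sqrt(n)*(-1 + n) (z(n) = (-1 + n)*sqrt(n) = sqrt(n)*(-1 + n))
B = 29*sqrt(30) (B = sqrt(30)*(-1 + 30) = sqrt(30)*29 = 29*sqrt(30) ≈ 158.84)
B**2 = (29*sqrt(30))**2 = 25230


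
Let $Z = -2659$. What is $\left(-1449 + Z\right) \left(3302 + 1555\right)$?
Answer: $-19952556$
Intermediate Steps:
$\left(-1449 + Z\right) \left(3302 + 1555\right) = \left(-1449 - 2659\right) \left(3302 + 1555\right) = \left(-4108\right) 4857 = -19952556$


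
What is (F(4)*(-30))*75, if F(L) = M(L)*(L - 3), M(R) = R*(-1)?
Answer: 9000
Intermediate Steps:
M(R) = -R
F(L) = -L*(-3 + L) (F(L) = (-L)*(L - 3) = (-L)*(-3 + L) = -L*(-3 + L))
(F(4)*(-30))*75 = ((4*(3 - 1*4))*(-30))*75 = ((4*(3 - 4))*(-30))*75 = ((4*(-1))*(-30))*75 = -4*(-30)*75 = 120*75 = 9000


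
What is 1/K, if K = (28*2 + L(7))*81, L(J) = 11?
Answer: 1/5427 ≈ 0.00018426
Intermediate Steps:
K = 5427 (K = (28*2 + 11)*81 = (56 + 11)*81 = 67*81 = 5427)
1/K = 1/5427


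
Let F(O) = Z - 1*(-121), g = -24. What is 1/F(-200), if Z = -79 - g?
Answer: 1/66 ≈ 0.015152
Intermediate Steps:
Z = -55 (Z = -79 - 1*(-24) = -79 + 24 = -55)
F(O) = 66 (F(O) = -55 - 1*(-121) = -55 + 121 = 66)
1/F(-200) = 1/66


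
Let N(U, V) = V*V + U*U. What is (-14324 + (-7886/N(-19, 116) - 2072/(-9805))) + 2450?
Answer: -43478026408/3661505 ≈ -11874.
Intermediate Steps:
N(U, V) = U² + V² (N(U, V) = V² + U² = U² + V²)
(-14324 + (-7886/N(-19, 116) - 2072/(-9805))) + 2450 = (-14324 + (-7886/((-19)² + 116²) - 2072/(-9805))) + 2450 = (-14324 + (-7886/(361 + 13456) - 2072*(-1/9805))) + 2450 = (-14324 + (-7886/13817 + 56/265)) + 2450 = (-14324 - 1316038/3661505) + 2450 = -52448713658/3661505 + 2450 = -43478026408/3661505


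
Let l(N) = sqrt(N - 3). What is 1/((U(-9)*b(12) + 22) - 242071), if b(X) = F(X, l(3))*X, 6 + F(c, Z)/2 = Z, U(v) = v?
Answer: -1/240753 ≈ -4.1536e-6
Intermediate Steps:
l(N) = sqrt(-3 + N)
F(c, Z) = -12 + 2*Z
b(X) = -12*X (b(X) = (-12 + 2*sqrt(-3 + 3))*X = (-12 + 2*sqrt(0))*X = (-12 + 2*0)*X = (-12 + 0)*X = -12*X)
1/((U(-9)*b(12) + 22) - 242071) = 1/((-(-108)*12 + 22) - 242071) = 1/((-9*(-144) + 22) - 242071) = 1/((1296 + 22) - 242071) = 1/(1318 - 242071) = 1/(-240753) = -1/240753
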